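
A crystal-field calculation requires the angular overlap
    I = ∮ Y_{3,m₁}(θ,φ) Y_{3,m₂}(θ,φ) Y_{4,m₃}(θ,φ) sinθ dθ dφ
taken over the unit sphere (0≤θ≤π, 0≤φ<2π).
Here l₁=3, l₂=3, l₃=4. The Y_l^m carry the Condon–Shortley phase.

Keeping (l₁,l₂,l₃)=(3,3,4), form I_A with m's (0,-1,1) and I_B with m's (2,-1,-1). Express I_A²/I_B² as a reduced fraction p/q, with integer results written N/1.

l's match ⇒ only the (l;m) 3-j factors differ between A and B.
A: triangle coeff Δ(3,3,4) = 1/34650; Σ_t [0,2]: t=0:+1/48 t=1:−1/24 t=2:+1/288 = -5/288; (3j)²=5/462 [(3 3 4; 0 -1 1)], sign=+1
B: triangle coeff Δ(3,3,4) = 1/34650; Σ_t [0,1]: t=0:+1/48 t=1:−1/144 = 1/72; (3j)²=16/693 [(3 3 4; 2 -1 -1)], sign=-1
I_A²/I_B² = (5/462)/(16/693) = 15/32

15/32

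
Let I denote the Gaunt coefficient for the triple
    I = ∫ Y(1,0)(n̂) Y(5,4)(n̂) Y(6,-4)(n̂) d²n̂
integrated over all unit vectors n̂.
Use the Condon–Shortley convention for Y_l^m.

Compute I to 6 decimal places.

m-sum 0 ✓  L=12 even ✓  4≤6≤6 ✓
Π(2lᵢ+1) = 3×11×13 = 429
triangle coeff Δ(1,5,6) = 1/858
Σ_t [0,0]: t=0:+1/14400 = 1/14400
(3j)²=6/143 [(1 5 6; 0 0 0)], sign=+1
Σ_t [0,0]: t=0:+1/362880 = 1/362880
(3j)²=10/429 [(1 5 6; 0 4 -4)], sign=+1
⇒ 4πI² = 60/143
I = (+1)√(60/143/(4π)) = 0.18272698

0.182727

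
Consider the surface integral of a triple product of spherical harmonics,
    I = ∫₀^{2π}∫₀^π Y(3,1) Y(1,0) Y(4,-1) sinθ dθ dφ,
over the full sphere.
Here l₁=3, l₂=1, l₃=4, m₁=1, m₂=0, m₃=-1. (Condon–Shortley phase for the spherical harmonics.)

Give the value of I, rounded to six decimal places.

-0.238414

Checks pass: Σm=0; 8 even; l₃=4∈[2,4].
(2·3+1)(2·1+1)(2·4+1) = 189
Δ: 0! 6! 2! / 9! → 1/252
sum: t=0:+1/36 = 1/36
3j²(3 1 4; 0 0 0) = Δ·Π!·Σ² = 4/63  (sign +1)
sum: t=0:+1/48 = 1/48
3j²(3 1 4; 1 0 -1) = Δ·Π!·Σ² = 5/84  (sign -1)
combine: 4πI² = 189·4/63·5/84 = 5/7
take √, sign -1: I = -0.23841361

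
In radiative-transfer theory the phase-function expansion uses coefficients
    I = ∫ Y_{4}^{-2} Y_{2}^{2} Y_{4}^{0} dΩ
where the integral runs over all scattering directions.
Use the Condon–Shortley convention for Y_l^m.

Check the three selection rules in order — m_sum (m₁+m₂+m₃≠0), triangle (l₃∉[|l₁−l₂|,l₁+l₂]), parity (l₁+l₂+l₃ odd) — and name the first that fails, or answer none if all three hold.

none

m₁+m₂+m₃ = -2 + 2 + 0 = 0  ✓
triangle: |4−2|=2 ≤ l₃=4 ≤ 4+2=6  ✓
parity: l₁+l₂+l₃ = 10 is even  ✓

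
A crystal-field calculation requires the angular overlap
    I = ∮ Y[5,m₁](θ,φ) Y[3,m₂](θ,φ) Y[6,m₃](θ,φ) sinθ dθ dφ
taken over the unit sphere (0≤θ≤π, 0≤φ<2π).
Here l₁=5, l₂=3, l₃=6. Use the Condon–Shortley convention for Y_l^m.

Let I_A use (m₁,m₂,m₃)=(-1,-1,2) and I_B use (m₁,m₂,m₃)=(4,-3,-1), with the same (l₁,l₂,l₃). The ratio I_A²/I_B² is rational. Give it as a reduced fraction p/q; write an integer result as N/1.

7/2

Same 5,3,6: normalisation and zero-m 3j drop out of the ratio.
A: Δ: 2! 8! 4! / 15! → 1/675675; sum: t=0:+1/11520 t=1:−1/4320 t=2:+1/27648 = -1/9216; 3j²(5 3 6; -1 -1 2) = Δ·Π!·Σ² = 2/143  (sign -1)
B: Δ: 2! 8! 4! / 15! → 1/675675; sum: t=0:+1/241920 = 1/241920; 3j²(5 3 6; 4 -3 -1) = Δ·Π!·Σ² = 4/1001  (sign -1)
I_A²/I_B² = (2/143)/(4/1001) = 7/2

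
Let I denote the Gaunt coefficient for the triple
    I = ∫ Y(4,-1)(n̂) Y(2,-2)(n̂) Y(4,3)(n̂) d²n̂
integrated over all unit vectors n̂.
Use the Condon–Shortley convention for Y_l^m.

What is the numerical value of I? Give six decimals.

Rules hold: Σm=0, L=10 even, 2≤4≤6.
N = 9·5·9 = 405
Δ = 2!·6!·2!/11! = 1/13860
Racah Σ t=0..2: t=0:+1/192 t=1:−1/36 t=2:+1/192 = -5/288
⇒ 3j(4 2 4; 0 0 0)² = 20/693, sgn -1
Racah Σ t=0..0: t=0:+1/480 = 1/480
⇒ 3j(4 2 4; -1 -2 3)² = 3/110, sgn -1
4πI² = N·(3j₀)²·(3jₘ)² = 270/847
I = +1·√(0.318772/4π) = 0.15927046

0.159270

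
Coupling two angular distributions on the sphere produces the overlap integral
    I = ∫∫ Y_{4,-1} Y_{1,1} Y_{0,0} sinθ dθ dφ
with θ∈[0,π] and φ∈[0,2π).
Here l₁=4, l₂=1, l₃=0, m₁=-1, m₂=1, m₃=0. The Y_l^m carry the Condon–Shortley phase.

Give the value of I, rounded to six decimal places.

triangle: need 3≤l₃≤5, have 0; I=0

0.000000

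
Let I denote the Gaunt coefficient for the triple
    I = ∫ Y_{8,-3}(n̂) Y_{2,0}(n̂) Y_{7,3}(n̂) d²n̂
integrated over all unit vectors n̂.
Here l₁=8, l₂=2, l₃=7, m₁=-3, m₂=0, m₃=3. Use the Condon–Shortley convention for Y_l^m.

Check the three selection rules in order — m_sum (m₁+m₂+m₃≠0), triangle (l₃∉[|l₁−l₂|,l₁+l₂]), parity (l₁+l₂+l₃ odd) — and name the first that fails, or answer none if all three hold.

parity

Σmᵢ = 0  ✓
l₃∈[|l₁−l₂|,l₁+l₂]=[6,10], have l₃=7  ✓
Σlᵢ = 17 ⇒ odd  ✗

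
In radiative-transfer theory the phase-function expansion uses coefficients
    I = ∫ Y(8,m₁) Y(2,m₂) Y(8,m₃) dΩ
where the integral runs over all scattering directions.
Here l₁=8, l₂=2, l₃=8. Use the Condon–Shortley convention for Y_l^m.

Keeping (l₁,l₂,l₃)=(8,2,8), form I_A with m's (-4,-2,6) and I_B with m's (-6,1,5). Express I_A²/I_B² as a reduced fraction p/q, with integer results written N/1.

52/121

Same 8,2,8: normalisation and zero-m 3j drop out of the ratio.
A: Δ: 2! 14! 2! / 19! → 1/348840; sum: t=0:+1/3832012800 = 1/3832012800; 3j²(8 2 8; -4 -2 6) = Δ·Π!·Σ² = 91/9690  (sign +1)
B: Δ: 2! 14! 2! / 19! → 1/348840; sum: t=1:−1/12454041600 t=2:+1/1916006400 = 1/2264371200; 3j²(8 2 8; -6 1 5) = Δ·Π!·Σ² = 847/38760  (sign -1)
I_A²/I_B² = (91/9690)/(847/38760) = 52/121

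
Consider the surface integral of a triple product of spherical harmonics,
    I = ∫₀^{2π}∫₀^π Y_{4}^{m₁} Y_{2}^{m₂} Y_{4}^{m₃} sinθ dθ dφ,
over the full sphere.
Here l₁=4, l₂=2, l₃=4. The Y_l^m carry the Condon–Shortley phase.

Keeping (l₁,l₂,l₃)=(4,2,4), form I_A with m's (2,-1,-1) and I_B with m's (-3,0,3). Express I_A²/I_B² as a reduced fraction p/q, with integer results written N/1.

Same 4,2,4: normalisation and zero-m 3j drop out of the ratio.
A: Δ: 2! 6! 2! / 11! → 1/13860; sum: t=0:+1/96 t=1:−1/240 = 1/160; 3j²(4 2 4; 2 -1 -1) = Δ·Π!·Σ² = 27/1540  (sign -1)
B: Δ: 2! 6! 2! / 11! → 1/13860; sum: t=1:−1/720 t=2:+1/480 = 1/1440; 3j²(4 2 4; -3 0 3) = Δ·Π!·Σ² = 7/1980  (sign -1)
I_A²/I_B² = (27/1540)/(7/1980) = 243/49

243/49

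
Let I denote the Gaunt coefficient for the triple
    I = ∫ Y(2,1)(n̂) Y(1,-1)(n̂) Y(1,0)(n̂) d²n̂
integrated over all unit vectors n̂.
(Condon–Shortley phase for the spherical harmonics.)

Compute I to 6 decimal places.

-0.218510

Checks pass: Σm=0; 4 even; l₃=1∈[1,3].
(2·2+1)(2·1+1)(2·1+1) = 45
Δ: 2! 2! 0! / 5! → 1/30
sum: t=1:−1/1 = -1/1
3j²(2 1 1; 0 0 0) = Δ·Π!·Σ² = 2/15  (sign +1)
sum: t=0:+1/2 = 1/2
3j²(2 1 1; 1 -1 0) = Δ·Π!·Σ² = 1/10  (sign -1)
combine: 4πI² = 45·2/15·1/10 = 3/5
take √, sign -1: I = -0.21850969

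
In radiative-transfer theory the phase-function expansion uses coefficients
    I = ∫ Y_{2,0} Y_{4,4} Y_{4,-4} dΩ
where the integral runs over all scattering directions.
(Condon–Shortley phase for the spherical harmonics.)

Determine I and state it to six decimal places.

Checks pass: Σm=0; 10 even; l₃=4∈[2,6].
(2·2+1)(2·4+1)(2·4+1) = 405
Δ: 2! 2! 6! / 11! → 1/13860
sum: t=0:+1/192 t=1:−1/36 t=2:+1/192 = -5/288
3j²(2 4 4; 0 0 0) = Δ·Π!·Σ² = 20/693  (sign -1)
sum: t=2:+1/2880 = 1/2880
3j²(2 4 4; 0 4 -4) = Δ·Π!·Σ² = 28/495  (sign +1)
combine: 4πI² = 405·20/693·28/495 = 80/121
take √, sign -1: I = -0.22937568

-0.229376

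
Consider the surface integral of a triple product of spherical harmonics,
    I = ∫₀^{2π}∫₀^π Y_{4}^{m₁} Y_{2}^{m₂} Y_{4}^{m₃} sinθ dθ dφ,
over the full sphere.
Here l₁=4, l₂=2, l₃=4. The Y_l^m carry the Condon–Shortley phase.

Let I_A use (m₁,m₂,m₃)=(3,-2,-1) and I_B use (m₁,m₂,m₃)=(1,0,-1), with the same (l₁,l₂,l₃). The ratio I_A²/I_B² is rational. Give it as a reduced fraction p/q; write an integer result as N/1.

378/289

Same 4,2,4: normalisation and zero-m 3j drop out of the ratio.
A: Δ: 2! 6! 2! / 11! → 1/13860; sum: t=0:+1/480 = 1/480; 3j²(4 2 4; 3 -2 -1) = Δ·Π!·Σ² = 3/110  (sign -1)
B: Δ: 2! 6! 2! / 11! → 1/13860; sum: t=0:+1/144 t=1:−1/48 t=2:+1/480 = -17/1440; 3j²(4 2 4; 1 0 -1) = Δ·Π!·Σ² = 289/13860  (sign +1)
I_A²/I_B² = (3/110)/(289/13860) = 378/289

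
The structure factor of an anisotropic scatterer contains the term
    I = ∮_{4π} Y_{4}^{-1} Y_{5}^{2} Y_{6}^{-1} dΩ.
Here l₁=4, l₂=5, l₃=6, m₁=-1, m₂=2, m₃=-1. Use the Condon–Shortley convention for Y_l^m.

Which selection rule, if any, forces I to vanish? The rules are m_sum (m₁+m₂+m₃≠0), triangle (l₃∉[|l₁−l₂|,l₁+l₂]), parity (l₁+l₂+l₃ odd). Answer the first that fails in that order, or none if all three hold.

parity

azimuthal sum: -1 + 2 − 1 = 0  ✓
1 ≤ 6 ≤ 9 (triangle on l)  ✓
L = 4 + 5 + 6 = 15 (odd)  ✗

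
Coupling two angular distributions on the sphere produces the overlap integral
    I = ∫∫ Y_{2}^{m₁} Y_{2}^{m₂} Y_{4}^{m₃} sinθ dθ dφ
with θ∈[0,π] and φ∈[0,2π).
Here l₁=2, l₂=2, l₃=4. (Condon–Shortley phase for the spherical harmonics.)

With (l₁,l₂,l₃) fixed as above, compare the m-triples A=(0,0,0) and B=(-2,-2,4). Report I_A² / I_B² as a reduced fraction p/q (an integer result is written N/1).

l's match ⇒ only the (l;m) 3-j factors differ between A and B.
A: triangle coeff Δ(2,2,4) = 1/630; Σ_t [0,0]: t=0:+1/16 = 1/16; (3j)²=2/35 [(2 2 4; 0 0 0)], sign=+1
B: triangle coeff Δ(2,2,4) = 1/630; Σ_t [0,0]: t=0:+1/576 = 1/576; (3j)²=1/9 [(2 2 4; -2 -2 4)], sign=+1
I_A²/I_B² = (2/35)/(1/9) = 18/35

18/35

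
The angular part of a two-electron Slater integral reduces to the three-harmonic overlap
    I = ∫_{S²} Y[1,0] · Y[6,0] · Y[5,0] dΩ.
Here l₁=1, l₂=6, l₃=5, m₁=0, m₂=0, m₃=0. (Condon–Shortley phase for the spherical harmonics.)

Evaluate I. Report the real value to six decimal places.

Rules hold: Σm=0, L=12 even, 5≤5≤7.
N = 3·13·11 = 429
Δ = 2!·0!·10!/13! = 1/858
Racah Σ t=1..1: t=1:−1/14400 = -1/14400
⇒ 3j(1 6 5; 0 0 0)² = 6/143, sgn +1
(m-triple is (0,0,0) — same symbol as above.)
4πI² = N·(3j₀)²·(3jₘ)² = 108/143
I = +1·√(0.755245/4π) = 0.24515397

0.245154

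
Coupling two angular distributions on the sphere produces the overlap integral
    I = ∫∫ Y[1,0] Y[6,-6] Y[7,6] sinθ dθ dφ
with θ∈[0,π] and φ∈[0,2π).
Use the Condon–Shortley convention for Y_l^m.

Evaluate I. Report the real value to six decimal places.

m-sum 0 ✓  L=14 even ✓  5≤7≤7 ✓
Π(2lᵢ+1) = 3×13×15 = 585
triangle coeff Δ(1,6,7) = 1/1365
Σ_t [0,0]: t=0:+1/518400 = 1/518400
(3j)²=7/195 [(1 6 7; 0 0 0)], sign=-1
Σ_t [0,0]: t=0:+1/479001600 = 1/479001600
(3j)²=1/105 [(1 6 7; 0 -6 6)], sign=-1
⇒ 4πI² = 1/5
I = (+1)√(1/5/(4π)) = 0.12615663

0.126157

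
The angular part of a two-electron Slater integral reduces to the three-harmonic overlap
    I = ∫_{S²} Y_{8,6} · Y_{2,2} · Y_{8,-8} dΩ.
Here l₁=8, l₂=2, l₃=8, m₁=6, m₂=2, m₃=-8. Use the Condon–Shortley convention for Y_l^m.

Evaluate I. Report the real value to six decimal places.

Rules hold: Σm=0, L=18 even, 6≤8≤10.
N = 17·5·17 = 1445
Δ = 2!·14!·2!/19! = 1/348840
Racah Σ t=0..2: t=0:+1/116121600 t=1:−1/25401600 t=2:+1/116121600 = -1/45158400
⇒ 3j(8 2 8; 0 0 0)² = 24/1615, sgn -1
Racah Σ t=2..2: t=2:+1/348713164800 = 1/348713164800
⇒ 3j(8 2 8; 6 2 -8)² = 2/969, sgn +1
4πI² = N·(3j₀)²·(3jₘ)² = 16/361
I = -1·√(0.0443213/4π) = -0.05938838

-0.059388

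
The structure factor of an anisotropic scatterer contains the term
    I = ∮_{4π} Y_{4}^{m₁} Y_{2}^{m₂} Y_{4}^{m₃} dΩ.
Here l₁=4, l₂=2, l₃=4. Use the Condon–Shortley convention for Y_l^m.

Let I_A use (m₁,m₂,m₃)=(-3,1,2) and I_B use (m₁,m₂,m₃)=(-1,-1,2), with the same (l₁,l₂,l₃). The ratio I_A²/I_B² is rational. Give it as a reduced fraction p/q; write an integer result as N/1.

175/81

Same 4,2,4: normalisation and zero-m 3j drop out of the ratio.
A: Δ: 2! 6! 2! / 11! → 1/13860; sum: t=1:−1/1440 t=2:+1/240 = 1/288; 3j²(4 2 4; -3 1 2) = Δ·Π!·Σ² = 5/132  (sign +1)
B: Δ: 2! 6! 2! / 11! → 1/13860; sum: t=0:+1/240 t=1:−1/96 = -1/160; 3j²(4 2 4; -1 -1 2) = Δ·Π!·Σ² = 27/1540  (sign -1)
I_A²/I_B² = (5/132)/(27/1540) = 175/81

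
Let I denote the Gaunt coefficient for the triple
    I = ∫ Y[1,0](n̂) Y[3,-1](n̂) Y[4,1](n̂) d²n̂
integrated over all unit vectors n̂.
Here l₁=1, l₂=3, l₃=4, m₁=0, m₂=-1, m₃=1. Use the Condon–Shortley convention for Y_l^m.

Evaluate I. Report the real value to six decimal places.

m-sum 0 ✓  L=8 even ✓  2≤4≤4 ✓
Π(2lᵢ+1) = 3×7×9 = 189
triangle coeff Δ(1,3,4) = 1/252
Σ_t [0,0]: t=0:+1/36 = 1/36
(3j)²=4/63 [(1 3 4; 0 0 0)], sign=+1
Σ_t [0,0]: t=0:+1/48 = 1/48
(3j)²=5/84 [(1 3 4; 0 -1 1)], sign=-1
⇒ 4πI² = 5/7
I = (-1)√(5/7/(4π)) = -0.23841361

-0.238414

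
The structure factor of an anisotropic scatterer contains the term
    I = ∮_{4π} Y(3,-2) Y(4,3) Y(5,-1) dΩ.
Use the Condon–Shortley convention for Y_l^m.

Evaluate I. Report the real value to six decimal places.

Rules hold: Σm=0, L=12 even, 1≤5≤7.
N = 7·9·11 = 693
Δ = 2!·4!·6!/13! = 1/180180
Racah Σ t=0..2: t=0:+1/576 t=1:−1/144 t=2:+1/576 = -1/288
⇒ 3j(3 4 5; 0 0 0)² = 20/1001, sgn +1
Racah Σ t=1..2: t=1:−1/17280 t=2:+1/1440 = 11/17280
⇒ 3j(3 4 5; -2 3 -1)² = 11/468, sgn +1
4πI² = N·(3j₀)²·(3jₘ)² = 55/169
I = +1·√(0.325444/4π) = 0.16092854

0.160929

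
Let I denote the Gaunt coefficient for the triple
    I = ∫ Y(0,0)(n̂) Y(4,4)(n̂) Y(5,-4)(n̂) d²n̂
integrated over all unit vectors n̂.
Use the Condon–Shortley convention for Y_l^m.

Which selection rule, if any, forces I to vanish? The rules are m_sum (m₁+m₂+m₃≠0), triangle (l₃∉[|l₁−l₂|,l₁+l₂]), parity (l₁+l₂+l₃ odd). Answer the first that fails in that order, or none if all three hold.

triangle

m₁+m₂+m₃ = 0 + 4 − 4 = 0  ✓
triangle: |0−4|=4 ≤ l₃=5 ≤ 0+4=4  ✗
parity: l₁+l₂+l₃ = 9 is odd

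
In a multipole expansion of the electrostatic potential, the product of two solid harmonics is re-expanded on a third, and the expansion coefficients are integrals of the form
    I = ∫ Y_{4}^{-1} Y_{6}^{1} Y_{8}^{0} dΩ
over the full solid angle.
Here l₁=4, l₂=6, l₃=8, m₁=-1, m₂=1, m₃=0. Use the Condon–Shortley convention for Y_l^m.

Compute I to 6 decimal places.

Checks pass: Σm=0; 18 even; l₃=8∈[2,10].
(2·4+1)(2·6+1)(2·8+1) = 1989
Δ: 2! 6! 10! / 19! → 1/23279256
sum: t=0:+1/1658880 t=1:−1/518400 t=2:+1/1658880 = -1/1382400
3j²(4 6 8; 0 0 0) = Δ·Π!·Σ² = 504/46189  (sign -1)
sum: t=0:+1/7257600 t=1:−1/829440 t=2:+1/1036800 = -1/9676800
3j²(4 6 8; -1 1 0) = Δ·Π!·Σ² = 15/46189  (sign -1)
combine: 4πI² = 1989·504/46189·15/46189 = 68040/9653501
take √, sign +1: I = 0.02368290

0.023683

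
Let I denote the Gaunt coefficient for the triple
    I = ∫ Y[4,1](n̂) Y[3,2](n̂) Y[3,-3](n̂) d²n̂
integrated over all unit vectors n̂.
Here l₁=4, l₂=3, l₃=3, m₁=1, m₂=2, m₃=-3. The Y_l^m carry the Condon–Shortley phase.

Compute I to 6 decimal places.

Checks pass: Σm=0; 10 even; l₃=3∈[1,7].
(2·4+1)(2·3+1)(2·3+1) = 441
Δ: 4! 4! 2! / 11! → 1/34650
sum: t=1:−1/72 t=2:+1/16 t=3:−1/72 = 5/144
3j²(4 3 3; 0 0 0) = Δ·Π!·Σ² = 2/77  (sign -1)
sum: t=3:−1/288 = -1/288
3j²(4 3 3; 1 2 -3) = Δ·Π!·Σ² = 5/231  (sign -1)
combine: 4πI² = 441·2/77·5/231 = 30/121
take √, sign +1: I = 0.14046335

0.140463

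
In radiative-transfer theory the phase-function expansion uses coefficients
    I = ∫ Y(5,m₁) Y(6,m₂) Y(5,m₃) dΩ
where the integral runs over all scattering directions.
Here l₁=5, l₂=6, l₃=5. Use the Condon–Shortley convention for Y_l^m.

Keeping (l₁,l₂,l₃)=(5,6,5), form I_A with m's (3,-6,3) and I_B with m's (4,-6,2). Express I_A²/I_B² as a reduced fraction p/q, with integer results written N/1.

4/3

Shared (l₁,l₂,l₃)=(5,6,5): N and (l;000)² cancel in I_A²/I_B².
A: Δ = 6!·4!·6!/17! = 1/28588560; Racah Σ t=0..0: t=0:+1/2073600 = 1/2073600; ⇒ 3j(5 6 5; 3 -6 3)² = 28/1105, sgn +1
B: Δ = 6!·4!·6!/17! = 1/28588560; Racah Σ t=0..0: t=0:+1/3110400 = 1/3110400; ⇒ 3j(5 6 5; 4 -6 2)² = 21/1105, sgn -1
I_A²/I_B² = (28/1105)/(21/1105) = 4/3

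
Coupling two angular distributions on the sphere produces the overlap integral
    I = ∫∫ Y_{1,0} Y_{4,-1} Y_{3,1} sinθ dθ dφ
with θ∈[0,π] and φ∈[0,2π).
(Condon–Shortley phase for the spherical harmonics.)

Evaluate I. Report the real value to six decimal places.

-0.238414

Checks pass: Σm=0; 8 even; l₃=3∈[3,5].
(2·1+1)(2·4+1)(2·3+1) = 189
Δ: 2! 0! 6! / 9! → 1/252
sum: t=1:−1/36 = -1/36
3j²(1 4 3; 0 0 0) = Δ·Π!·Σ² = 4/63  (sign +1)
sum: t=1:−1/48 = -1/48
3j²(1 4 3; 0 -1 1) = Δ·Π!·Σ² = 5/84  (sign -1)
combine: 4πI² = 189·4/63·5/84 = 5/7
take √, sign -1: I = -0.23841361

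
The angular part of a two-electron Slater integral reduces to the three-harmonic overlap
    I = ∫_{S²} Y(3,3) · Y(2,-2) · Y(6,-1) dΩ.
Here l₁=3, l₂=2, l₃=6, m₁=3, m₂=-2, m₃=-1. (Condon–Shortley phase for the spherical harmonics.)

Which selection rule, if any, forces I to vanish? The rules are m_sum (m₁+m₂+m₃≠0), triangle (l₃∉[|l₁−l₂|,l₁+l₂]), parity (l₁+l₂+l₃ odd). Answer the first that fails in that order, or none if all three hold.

triangle

azimuthal sum: 3 − 2 − 1 = 0  ✓
1 ≤ 6 ≤ 5 (triangle on l)  ✗
L = 3 + 2 + 6 = 11 (odd)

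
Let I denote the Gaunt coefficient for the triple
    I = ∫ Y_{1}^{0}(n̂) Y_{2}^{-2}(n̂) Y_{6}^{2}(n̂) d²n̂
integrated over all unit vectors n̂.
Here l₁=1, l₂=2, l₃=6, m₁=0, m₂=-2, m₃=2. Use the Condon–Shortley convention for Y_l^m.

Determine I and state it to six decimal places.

0.000000

triangle: need 1≤l₃≤3, have 6; I=0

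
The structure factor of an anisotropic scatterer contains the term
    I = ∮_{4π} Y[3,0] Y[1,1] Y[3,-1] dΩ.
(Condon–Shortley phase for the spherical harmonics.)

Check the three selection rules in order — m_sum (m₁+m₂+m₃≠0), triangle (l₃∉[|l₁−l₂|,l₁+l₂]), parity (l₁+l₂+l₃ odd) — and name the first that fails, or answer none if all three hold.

azimuthal sum: 0 + 1 − 1 = 0  ✓
2 ≤ 3 ≤ 4 (triangle on l)  ✓
L = 3 + 1 + 3 = 7 (odd)  ✗

parity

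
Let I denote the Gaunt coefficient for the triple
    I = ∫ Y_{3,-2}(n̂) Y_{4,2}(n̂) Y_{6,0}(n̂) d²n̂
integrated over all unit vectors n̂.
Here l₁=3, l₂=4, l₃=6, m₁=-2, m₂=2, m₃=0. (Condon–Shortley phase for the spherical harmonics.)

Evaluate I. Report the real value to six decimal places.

Σlᵢ=13 odd — θ-integrand is odd under cosθ→−cosθ; I=0

0.000000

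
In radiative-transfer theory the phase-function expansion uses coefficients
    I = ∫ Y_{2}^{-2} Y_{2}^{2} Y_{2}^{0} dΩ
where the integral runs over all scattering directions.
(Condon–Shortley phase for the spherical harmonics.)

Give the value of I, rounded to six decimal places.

-0.180224

m-sum 0 ✓  L=6 even ✓  0≤2≤4 ✓
Π(2lᵢ+1) = 5×5×5 = 125
triangle coeff Δ(2,2,2) = 1/630
Σ_t [0,2]: t=0:+1/8 t=1:−1/1 t=2:+1/8 = -3/4
(3j)²=2/35 [(2 2 2; 0 0 0)], sign=-1
Σ_t [2,2]: t=2:+1/8 = 1/8
(3j)²=2/35 [(2 2 2; -2 2 0)], sign=+1
⇒ 4πI² = 20/49
I = (-1)√(20/49/(4π)) = -0.18022375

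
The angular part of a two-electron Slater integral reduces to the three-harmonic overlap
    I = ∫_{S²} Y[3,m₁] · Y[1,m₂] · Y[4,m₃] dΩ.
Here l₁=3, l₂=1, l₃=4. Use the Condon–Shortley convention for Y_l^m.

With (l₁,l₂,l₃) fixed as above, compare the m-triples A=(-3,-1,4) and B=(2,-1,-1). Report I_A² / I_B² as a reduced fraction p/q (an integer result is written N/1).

28/3

Same 3,1,4: normalisation and zero-m 3j drop out of the ratio.
A: Δ: 0! 6! 2! / 9! → 1/252; sum: t=0:+1/1440 = 1/1440; 3j²(3 1 4; -3 -1 4) = Δ·Π!·Σ² = 1/9  (sign +1)
B: Δ: 0! 6! 2! / 9! → 1/252; sum: t=0:+1/240 = 1/240; 3j²(3 1 4; 2 -1 -1) = Δ·Π!·Σ² = 1/84  (sign -1)
I_A²/I_B² = (1/9)/(1/84) = 28/3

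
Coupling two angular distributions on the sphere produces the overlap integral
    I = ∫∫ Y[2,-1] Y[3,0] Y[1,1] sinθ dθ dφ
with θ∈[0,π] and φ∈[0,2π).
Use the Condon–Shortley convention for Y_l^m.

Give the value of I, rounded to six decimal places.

Rules hold: Σm=0, L=6 even, 1≤1≤5.
N = 5·7·3 = 105
Δ = 4!·0!·2!/7! = 1/105
Racah Σ t=2..2: t=2:+1/4 = 1/4
⇒ 3j(2 3 1; 0 0 0)² = 3/35, sgn -1
Racah Σ t=3..3: t=3:−1/12 = -1/12
⇒ 3j(2 3 1; -1 0 1)² = 1/35, sgn -1
4πI² = N·(3j₀)²·(3jₘ)² = 9/35
I = +1·√(0.257143/4π) = 0.14304817

0.143048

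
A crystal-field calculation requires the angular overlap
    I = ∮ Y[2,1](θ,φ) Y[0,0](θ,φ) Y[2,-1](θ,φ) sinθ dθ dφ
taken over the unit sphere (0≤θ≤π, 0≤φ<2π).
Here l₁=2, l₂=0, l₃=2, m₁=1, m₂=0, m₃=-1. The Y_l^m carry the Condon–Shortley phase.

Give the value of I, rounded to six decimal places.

Checks pass: Σm=0; 4 even; l₃=2∈[2,2].
(2·2+1)(2·0+1)(2·2+1) = 25
Δ: 0! 4! 0! / 5! → 1/5
sum: t=0:+1/4 = 1/4
3j²(2 0 2; 0 0 0) = Δ·Π!·Σ² = 1/5  (sign +1)
sum: t=0:+1/6 = 1/6
3j²(2 0 2; 1 0 -1) = Δ·Π!·Σ² = 1/5  (sign -1)
combine: 4πI² = 25·1/5·1/5 = 1/1
take √, sign -1: I = -0.28209479

-0.282095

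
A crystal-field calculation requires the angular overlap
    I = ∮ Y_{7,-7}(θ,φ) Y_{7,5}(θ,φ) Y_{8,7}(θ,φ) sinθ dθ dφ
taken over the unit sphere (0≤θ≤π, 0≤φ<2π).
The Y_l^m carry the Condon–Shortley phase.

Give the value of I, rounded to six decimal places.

0.000000

m-sum = -7 + 5 + 7 = 5 ≠ 0 ⇒ I = 0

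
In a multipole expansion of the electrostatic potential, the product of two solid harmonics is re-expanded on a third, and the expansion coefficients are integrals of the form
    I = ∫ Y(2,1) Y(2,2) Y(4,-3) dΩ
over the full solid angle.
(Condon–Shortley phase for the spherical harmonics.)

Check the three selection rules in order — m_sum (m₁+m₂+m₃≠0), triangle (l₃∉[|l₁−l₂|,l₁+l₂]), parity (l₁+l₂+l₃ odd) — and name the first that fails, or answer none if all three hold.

none

Σmᵢ = 0  ✓
l₃∈[|l₁−l₂|,l₁+l₂]=[0,4], have l₃=4  ✓
Σlᵢ = 8 ⇒ even  ✓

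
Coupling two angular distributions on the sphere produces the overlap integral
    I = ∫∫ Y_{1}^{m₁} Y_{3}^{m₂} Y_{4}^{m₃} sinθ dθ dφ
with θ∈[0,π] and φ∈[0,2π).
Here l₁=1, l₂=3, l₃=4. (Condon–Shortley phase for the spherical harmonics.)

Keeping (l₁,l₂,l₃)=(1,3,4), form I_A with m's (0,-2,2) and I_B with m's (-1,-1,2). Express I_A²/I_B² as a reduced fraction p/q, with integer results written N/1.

4/5

Shared (l₁,l₂,l₃)=(1,3,4): N and (l;000)² cancel in I_A²/I_B².
A: Δ = 0!·2!·6!/9! = 1/252; Racah Σ t=0..0: t=0:+1/120 = 1/120; ⇒ 3j(1 3 4; 0 -2 2)² = 1/21, sgn +1
B: Δ = 0!·2!·6!/9! = 1/252; Racah Σ t=0..0: t=0:+1/96 = 1/96; ⇒ 3j(1 3 4; -1 -1 2)² = 5/84, sgn +1
I_A²/I_B² = (1/21)/(5/84) = 4/5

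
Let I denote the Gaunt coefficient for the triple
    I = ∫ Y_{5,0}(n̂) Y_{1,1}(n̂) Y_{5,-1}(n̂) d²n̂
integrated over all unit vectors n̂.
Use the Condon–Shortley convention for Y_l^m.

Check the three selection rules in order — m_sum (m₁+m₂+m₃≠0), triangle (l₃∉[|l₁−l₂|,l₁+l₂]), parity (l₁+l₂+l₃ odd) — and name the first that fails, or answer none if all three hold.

azimuthal sum: 0 + 1 − 1 = 0  ✓
4 ≤ 5 ≤ 6 (triangle on l)  ✓
L = 5 + 1 + 5 = 11 (odd)  ✗

parity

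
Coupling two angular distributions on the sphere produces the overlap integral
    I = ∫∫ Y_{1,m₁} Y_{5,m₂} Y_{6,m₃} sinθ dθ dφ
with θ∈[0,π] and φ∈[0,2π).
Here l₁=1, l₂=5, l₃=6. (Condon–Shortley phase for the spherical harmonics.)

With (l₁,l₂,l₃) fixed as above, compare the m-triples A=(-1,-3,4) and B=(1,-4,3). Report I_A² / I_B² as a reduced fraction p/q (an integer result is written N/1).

15/1

Shared (l₁,l₂,l₃)=(1,5,6): N and (l;000)² cancel in I_A²/I_B².
A: Δ = 0!·2!·10!/13! = 1/858; Racah Σ t=0..0: t=0:+1/161280 = 1/161280; ⇒ 3j(1 5 6; -1 -3 4)² = 15/286, sgn +1
B: Δ = 0!·2!·10!/13! = 1/858; Racah Σ t=0..0: t=0:+1/725760 = 1/725760; ⇒ 3j(1 5 6; 1 -4 3)² = 1/286, sgn -1
I_A²/I_B² = (15/286)/(1/286) = 15/1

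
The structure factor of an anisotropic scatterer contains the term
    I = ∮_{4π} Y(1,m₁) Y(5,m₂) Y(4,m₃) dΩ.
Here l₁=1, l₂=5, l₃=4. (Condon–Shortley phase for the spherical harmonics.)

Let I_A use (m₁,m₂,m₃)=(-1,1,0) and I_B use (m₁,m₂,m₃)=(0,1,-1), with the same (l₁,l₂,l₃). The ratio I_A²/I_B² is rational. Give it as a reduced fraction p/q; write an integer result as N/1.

l's match ⇒ only the (l;m) 3-j factors differ between A and B.
A: triangle coeff Δ(1,5,4) = 1/495; Σ_t [2,2]: t=2:+1/1152 = 1/1152; (3j)²=1/33 [(1 5 4; -1 1 0)], sign=+1
B: triangle coeff Δ(1,5,4) = 1/495; Σ_t [1,1]: t=1:−1/720 = -1/720; (3j)²=8/165 [(1 5 4; 0 1 -1)], sign=+1
I_A²/I_B² = (1/33)/(8/165) = 5/8

5/8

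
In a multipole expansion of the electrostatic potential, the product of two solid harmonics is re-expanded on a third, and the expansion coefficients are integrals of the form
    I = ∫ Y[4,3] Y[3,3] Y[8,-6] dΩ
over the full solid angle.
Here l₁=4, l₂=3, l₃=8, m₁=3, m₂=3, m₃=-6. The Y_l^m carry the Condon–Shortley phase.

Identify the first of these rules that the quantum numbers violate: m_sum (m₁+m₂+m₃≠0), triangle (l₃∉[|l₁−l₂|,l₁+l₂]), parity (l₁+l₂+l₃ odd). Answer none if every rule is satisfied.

azimuthal sum: 3 + 3 − 6 = 0  ✓
1 ≤ 8 ≤ 7 (triangle on l)  ✗
L = 4 + 3 + 8 = 15 (odd)

triangle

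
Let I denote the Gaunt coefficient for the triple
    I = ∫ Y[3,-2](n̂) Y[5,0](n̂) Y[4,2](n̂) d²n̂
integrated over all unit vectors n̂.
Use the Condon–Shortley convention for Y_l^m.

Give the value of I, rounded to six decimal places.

Checks pass: Σm=0; 12 even; l₃=4∈[2,8].
(2·3+1)(2·5+1)(2·4+1) = 693
Δ: 4! 2! 6! / 13! → 1/180180
sum: t=1:−1/576 t=2:+1/144 t=3:−1/576 = 1/288
3j²(3 5 4; 0 0 0) = Δ·Π!·Σ² = 20/1001  (sign +1)
sum: t=3:−1/576 t=4:+1/2880 = -1/720
3j²(3 5 4; -2 0 2) = Δ·Π!·Σ² = 80/3003  (sign -1)
combine: 4πI² = 693·20/1001·80/3003 = 4800/13013
take √, sign -1: I = -0.17132746

-0.171327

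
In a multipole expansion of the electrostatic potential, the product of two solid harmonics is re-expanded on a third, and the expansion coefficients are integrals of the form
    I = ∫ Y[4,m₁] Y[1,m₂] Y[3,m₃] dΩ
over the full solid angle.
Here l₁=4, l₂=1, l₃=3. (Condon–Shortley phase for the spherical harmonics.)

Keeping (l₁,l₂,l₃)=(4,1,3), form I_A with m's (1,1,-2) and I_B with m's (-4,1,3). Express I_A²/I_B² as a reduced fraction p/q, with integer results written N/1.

Shared (l₁,l₂,l₃)=(4,1,3): N and (l;000)² cancel in I_A²/I_B².
A: Δ = 2!·6!·0!/9! = 1/252; Racah Σ t=2..2: t=2:+1/240 = 1/240; ⇒ 3j(4 1 3; 1 1 -2)² = 1/84, sgn -1
B: Δ = 2!·6!·0!/9! = 1/252; Racah Σ t=2..2: t=2:+1/1440 = 1/1440; ⇒ 3j(4 1 3; -4 1 3)² = 1/9, sgn +1
I_A²/I_B² = (1/84)/(1/9) = 3/28

3/28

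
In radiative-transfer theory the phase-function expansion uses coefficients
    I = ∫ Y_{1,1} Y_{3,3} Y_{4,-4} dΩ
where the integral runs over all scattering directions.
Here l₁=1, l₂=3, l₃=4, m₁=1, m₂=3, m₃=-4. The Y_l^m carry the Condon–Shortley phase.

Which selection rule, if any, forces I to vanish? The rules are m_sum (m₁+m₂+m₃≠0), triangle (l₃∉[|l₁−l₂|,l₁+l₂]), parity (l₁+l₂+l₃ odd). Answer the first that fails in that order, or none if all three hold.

azimuthal sum: 1 + 3 − 4 = 0  ✓
2 ≤ 4 ≤ 4 (triangle on l)  ✓
L = 1 + 3 + 4 = 8 (even)  ✓

none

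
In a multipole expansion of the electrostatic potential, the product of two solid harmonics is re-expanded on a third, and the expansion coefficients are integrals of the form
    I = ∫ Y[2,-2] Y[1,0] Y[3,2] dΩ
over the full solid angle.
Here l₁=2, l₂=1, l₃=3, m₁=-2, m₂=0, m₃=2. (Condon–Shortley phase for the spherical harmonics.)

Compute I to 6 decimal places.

0.184674

Rules hold: Σm=0, L=6 even, 1≤3≤3.
N = 5·3·7 = 105
Δ = 0!·4!·2!/7! = 1/105
Racah Σ t=0..0: t=0:+1/4 = 1/4
⇒ 3j(2 1 3; 0 0 0)² = 3/35, sgn -1
Racah Σ t=0..0: t=0:+1/24 = 1/24
⇒ 3j(2 1 3; -2 0 2)² = 1/21, sgn -1
4πI² = N·(3j₀)²·(3jₘ)² = 3/7
I = +1·√(0.428571/4π) = 0.18467439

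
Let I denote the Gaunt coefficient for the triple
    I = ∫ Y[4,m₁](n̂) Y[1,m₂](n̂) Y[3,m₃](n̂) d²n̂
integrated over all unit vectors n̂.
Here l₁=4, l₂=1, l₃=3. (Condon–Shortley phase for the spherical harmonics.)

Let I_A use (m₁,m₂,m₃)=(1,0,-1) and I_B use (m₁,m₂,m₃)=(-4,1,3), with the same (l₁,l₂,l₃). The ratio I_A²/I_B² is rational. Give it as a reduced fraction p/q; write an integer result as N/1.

15/28

Shared (l₁,l₂,l₃)=(4,1,3): N and (l;000)² cancel in I_A²/I_B².
A: Δ = 2!·6!·0!/9! = 1/252; Racah Σ t=1..1: t=1:−1/48 = -1/48; ⇒ 3j(4 1 3; 1 0 -1)² = 5/84, sgn -1
B: Δ = 2!·6!·0!/9! = 1/252; Racah Σ t=2..2: t=2:+1/1440 = 1/1440; ⇒ 3j(4 1 3; -4 1 3)² = 1/9, sgn +1
I_A²/I_B² = (5/84)/(1/9) = 15/28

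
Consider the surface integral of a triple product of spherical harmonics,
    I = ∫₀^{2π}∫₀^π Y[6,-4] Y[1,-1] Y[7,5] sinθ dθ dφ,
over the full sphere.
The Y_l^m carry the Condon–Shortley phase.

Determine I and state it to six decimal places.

-0.284256

m-sum 0 ✓  L=14 even ✓  5≤7≤7 ✓
Π(2lᵢ+1) = 13×3×15 = 585
triangle coeff Δ(6,1,7) = 1/1365
Σ_t [0,0]: t=0:+1/518400 = 1/518400
(3j)²=7/195 [(6 1 7; 0 0 0)], sign=-1
Σ_t [0,0]: t=0:+1/14515200 = 1/14515200
(3j)²=22/455 [(6 1 7; -4 -1 5)], sign=+1
⇒ 4πI² = 66/65
I = (-1)√(66/65/(4π)) = -0.28425647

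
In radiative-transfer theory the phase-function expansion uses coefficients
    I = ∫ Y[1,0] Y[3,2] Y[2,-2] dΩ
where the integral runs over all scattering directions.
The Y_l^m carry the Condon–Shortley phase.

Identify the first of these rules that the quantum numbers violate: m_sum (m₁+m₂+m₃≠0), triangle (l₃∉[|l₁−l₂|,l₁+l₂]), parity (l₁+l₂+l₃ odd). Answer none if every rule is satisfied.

azimuthal sum: 0 + 2 − 2 = 0  ✓
2 ≤ 2 ≤ 4 (triangle on l)  ✓
L = 1 + 3 + 2 = 6 (even)  ✓

none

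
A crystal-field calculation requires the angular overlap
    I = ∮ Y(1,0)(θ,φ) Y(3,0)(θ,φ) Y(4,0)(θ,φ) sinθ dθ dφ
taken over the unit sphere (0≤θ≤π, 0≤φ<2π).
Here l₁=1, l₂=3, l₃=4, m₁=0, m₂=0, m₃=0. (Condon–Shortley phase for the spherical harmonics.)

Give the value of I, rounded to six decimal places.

0.246233

Checks pass: Σm=0; 8 even; l₃=4∈[2,4].
(2·1+1)(2·3+1)(2·4+1) = 189
Δ: 0! 2! 6! / 9! → 1/252
sum: t=0:+1/36 = 1/36
3j²(1 3 4; 0 0 0) = Δ·Π!·Σ² = 4/63  (sign +1)
(m-triple is (0,0,0) — same symbol as above.)
combine: 4πI² = 189·4/63·4/63 = 16/21
take √, sign +1: I = 0.24623252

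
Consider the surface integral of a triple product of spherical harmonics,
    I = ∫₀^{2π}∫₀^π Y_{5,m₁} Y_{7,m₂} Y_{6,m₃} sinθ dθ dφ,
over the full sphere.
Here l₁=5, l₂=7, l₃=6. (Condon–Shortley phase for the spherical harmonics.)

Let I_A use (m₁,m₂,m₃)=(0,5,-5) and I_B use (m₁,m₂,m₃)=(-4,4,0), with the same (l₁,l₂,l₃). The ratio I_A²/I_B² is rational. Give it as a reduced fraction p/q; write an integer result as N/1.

l's match ⇒ only the (l;m) 3-j factors differ between A and B.
A: triangle coeff Δ(5,7,6) = 1/174594420; Σ_t [4,5]: t=4:+1/11612160 t=5:−1/14515200 = 1/58060800; (3j)²=55/58786 [(5 7 6; 0 5 -5)], sign=-1
B: triangle coeff Δ(5,7,6) = 1/174594420; Σ_t [5,6]: t=5:−1/4147200 t=6:+1/3110400 = 1/12441600; (3j)²=7/4199 [(5 7 6; -4 4 0)], sign=+1
I_A²/I_B² = (55/58786)/(7/4199) = 55/98

55/98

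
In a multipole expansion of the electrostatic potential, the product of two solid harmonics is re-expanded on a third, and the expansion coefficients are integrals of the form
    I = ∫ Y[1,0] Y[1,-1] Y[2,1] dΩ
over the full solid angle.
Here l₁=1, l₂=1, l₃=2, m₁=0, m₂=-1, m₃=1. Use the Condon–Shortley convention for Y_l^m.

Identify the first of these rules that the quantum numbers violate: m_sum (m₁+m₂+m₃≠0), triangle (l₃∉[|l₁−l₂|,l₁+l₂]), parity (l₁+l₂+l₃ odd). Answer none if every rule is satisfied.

azimuthal sum: 0 − 1 + 1 = 0  ✓
0 ≤ 2 ≤ 2 (triangle on l)  ✓
L = 1 + 1 + 2 = 4 (even)  ✓

none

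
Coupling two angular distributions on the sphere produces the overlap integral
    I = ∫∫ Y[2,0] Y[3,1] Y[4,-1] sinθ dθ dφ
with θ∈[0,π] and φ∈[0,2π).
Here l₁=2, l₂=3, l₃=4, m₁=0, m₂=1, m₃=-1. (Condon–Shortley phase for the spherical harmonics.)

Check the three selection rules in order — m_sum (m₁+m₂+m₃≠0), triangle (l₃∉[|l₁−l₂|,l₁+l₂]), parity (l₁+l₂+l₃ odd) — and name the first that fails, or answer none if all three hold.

m₁+m₂+m₃ = 0 + 1 − 1 = 0  ✓
triangle: |2−3|=1 ≤ l₃=4 ≤ 2+3=5  ✓
parity: l₁+l₂+l₃ = 9 is odd  ✗

parity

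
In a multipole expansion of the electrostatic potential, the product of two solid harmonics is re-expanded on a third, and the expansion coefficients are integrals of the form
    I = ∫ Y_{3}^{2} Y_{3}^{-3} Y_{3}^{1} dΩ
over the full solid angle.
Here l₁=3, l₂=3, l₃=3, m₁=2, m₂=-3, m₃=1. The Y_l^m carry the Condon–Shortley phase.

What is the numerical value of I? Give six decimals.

0.000000

Σlᵢ=9 odd — θ-integrand is odd under cosθ→−cosθ; I=0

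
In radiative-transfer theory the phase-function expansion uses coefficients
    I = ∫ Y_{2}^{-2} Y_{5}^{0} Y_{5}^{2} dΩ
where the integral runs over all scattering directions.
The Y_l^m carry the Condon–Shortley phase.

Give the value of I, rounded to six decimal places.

-0.191372

m-sum 0 ✓  L=12 even ✓  3≤5≤7 ✓
Π(2lᵢ+1) = 5×11×11 = 605
triangle coeff Δ(2,5,5) = 1/38610
Σ_t [0,2]: t=0:+1/2880 t=1:−1/576 t=2:+1/2880 = -1/960
(3j)²=10/429 [(2 5 5; 0 0 0)], sign=+1
Σ_t [2,2]: t=2:+1/2880 = 1/2880
(3j)²=14/429 [(2 5 5; -2 0 2)], sign=-1
⇒ 4πI² = 700/1521
I = (-1)√(700/1521/(4π)) = -0.19137248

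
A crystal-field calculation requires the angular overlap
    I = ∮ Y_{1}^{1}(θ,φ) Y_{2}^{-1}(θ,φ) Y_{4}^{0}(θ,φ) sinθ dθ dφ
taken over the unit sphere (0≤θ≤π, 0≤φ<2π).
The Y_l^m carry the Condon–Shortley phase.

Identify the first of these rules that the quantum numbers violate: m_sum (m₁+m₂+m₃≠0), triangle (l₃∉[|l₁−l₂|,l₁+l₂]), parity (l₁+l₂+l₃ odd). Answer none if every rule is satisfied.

triangle

azimuthal sum: 1 − 1 + 0 = 0  ✓
1 ≤ 4 ≤ 3 (triangle on l)  ✗
L = 1 + 2 + 4 = 7 (odd)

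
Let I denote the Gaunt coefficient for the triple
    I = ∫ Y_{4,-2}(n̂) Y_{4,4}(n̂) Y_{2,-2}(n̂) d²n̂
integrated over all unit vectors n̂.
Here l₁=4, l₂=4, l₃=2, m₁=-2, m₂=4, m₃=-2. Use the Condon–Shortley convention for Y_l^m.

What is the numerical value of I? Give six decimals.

-0.106180

Rules hold: Σm=0, L=10 even, 0≤2≤8.
N = 9·9·5 = 405
Δ = 6!·2!·2!/11! = 1/13860
Racah Σ t=2..4: t=2:+1/192 t=3:−1/36 t=4:+1/192 = -5/288
⇒ 3j(4 4 2; 0 0 0)² = 20/693, sgn -1
Racah Σ t=6..6: t=6:+1/2880 = 1/2880
⇒ 3j(4 4 2; -2 4 -2)² = 2/165, sgn +1
4πI² = N·(3j₀)²·(3jₘ)² = 120/847
I = -1·√(0.141677/4π) = -0.10618031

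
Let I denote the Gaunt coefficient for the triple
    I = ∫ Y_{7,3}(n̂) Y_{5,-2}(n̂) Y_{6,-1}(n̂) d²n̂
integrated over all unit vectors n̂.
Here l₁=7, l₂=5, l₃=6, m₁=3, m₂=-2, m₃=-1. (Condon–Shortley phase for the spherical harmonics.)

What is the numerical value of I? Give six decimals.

-0.036891

Rules hold: Σm=0, L=18 even, 2≤6≤12.
N = 15·11·13 = 2145
Δ = 6!·8!·4!/19! = 1/174594420
Racah Σ t=1..5: t=1:−1/4147200 t=2:+1/207360 t=3:−1/82944 t=4:+1/207360 t=5:−1/4147200 = -1/345600
⇒ 3j(7 5 6; 0 0 0)² = 420/46189, sgn -1
Racah Σ t=0..3: t=0:+1/2488320 t=1:−1/345600 t=2:+1/414720 t=3:−1/4354560 = -1/3225600
⇒ 3j(7 5 6; 3 -2 -1)² = 81/92378, sgn +1
4πI² = N·(3j₀)²·(3jₘ)² = 255150/14919047
I = -1·√(0.0171023/4π) = -0.03689116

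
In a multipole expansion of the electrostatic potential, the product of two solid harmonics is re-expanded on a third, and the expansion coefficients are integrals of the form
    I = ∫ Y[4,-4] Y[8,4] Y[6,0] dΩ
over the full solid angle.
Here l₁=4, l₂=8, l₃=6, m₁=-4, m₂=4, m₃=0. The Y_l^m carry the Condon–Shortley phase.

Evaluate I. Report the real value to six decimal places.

m-sum 0 ✓  L=18 even ✓  4≤6≤12 ✓
Π(2lᵢ+1) = 9×17×13 = 1989
triangle coeff Δ(4,8,6) = 1/23279256
Σ_t [2,4]: t=2:+1/1658880 t=3:−1/518400 t=4:+1/1658880 = -1/1382400
(3j)²=504/46189 [(4 8 6; 0 0 0)], sign=-1
Σ_t [6,6]: t=6:+1/24883200 = 1/24883200
(3j)²=70/4199 [(4 8 6; -4 4 0)], sign=+1
⇒ 4πI² = 317520/877591
I = (-1)√(317520/877591/(4π)) = -0.16968151

-0.169682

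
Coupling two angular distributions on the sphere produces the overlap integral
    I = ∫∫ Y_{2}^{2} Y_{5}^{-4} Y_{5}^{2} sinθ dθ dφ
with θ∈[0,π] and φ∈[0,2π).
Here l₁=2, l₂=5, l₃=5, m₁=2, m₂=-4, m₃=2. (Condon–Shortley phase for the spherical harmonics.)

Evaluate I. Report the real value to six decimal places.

-0.137240

Checks pass: Σm=0; 12 even; l₃=5∈[3,7].
(2·2+1)(2·5+1)(2·5+1) = 605
Δ: 2! 2! 8! / 13! → 1/38610
sum: t=0:+1/2880 t=1:−1/576 t=2:+1/2880 = -1/960
3j²(2 5 5; 0 0 0) = Δ·Π!·Σ² = 10/429  (sign +1)
sum: t=0:+1/20160 = 1/20160
3j²(2 5 5; 2 -4 2) = Δ·Π!·Σ² = 12/715  (sign -1)
combine: 4πI² = 605·10/429·12/715 = 40/169
take √, sign -1: I = -0.13724032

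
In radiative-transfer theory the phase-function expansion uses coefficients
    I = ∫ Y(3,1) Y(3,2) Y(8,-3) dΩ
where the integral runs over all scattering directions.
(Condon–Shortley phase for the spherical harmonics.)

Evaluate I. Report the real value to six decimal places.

0.000000

l₃=8 ∉ [0,6] — triangle fails ⇒ I = 0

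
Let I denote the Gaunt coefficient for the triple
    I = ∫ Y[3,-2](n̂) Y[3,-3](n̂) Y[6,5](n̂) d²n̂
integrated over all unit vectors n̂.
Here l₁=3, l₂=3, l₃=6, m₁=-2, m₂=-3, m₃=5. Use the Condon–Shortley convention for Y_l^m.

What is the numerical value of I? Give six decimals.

Rules hold: Σm=0, L=12 even, 0≤6≤6.
N = 7·7·13 = 637
Δ = 0!·6!·6!/13! = 1/12012
Racah Σ t=0..0: t=0:+1/1296 = 1/1296
⇒ 3j(3 3 6; 0 0 0)² = 100/3003, sgn +1
Racah Σ t=0..0: t=0:+1/86400 = 1/86400
⇒ 3j(3 3 6; -2 -3 5)² = 1/26, sgn -1
4πI² = N·(3j₀)²·(3jₘ)² = 350/429
I = -1·√(0.815851/4π) = -0.25480060

-0.254801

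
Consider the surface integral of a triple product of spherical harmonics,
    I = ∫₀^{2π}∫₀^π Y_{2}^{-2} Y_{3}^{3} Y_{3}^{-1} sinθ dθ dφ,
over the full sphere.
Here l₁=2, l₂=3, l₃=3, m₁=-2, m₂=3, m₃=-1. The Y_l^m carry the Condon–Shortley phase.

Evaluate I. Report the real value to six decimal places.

0.132981

m-sum 0 ✓  L=8 even ✓  1≤3≤5 ✓
Π(2lᵢ+1) = 5×7×7 = 245
triangle coeff Δ(2,3,3) = 1/3780
Σ_t [0,2]: t=0:+1/24 t=1:−1/4 t=2:+1/24 = -1/6
(3j)²=4/105 [(2 3 3; 0 0 0)], sign=+1
Σ_t [2,2]: t=2:+1/96 = 1/96
(3j)²=1/42 [(2 3 3; -2 3 -1)], sign=+1
⇒ 4πI² = 2/9
I = (+1)√(2/9/(4π)) = 0.13298076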